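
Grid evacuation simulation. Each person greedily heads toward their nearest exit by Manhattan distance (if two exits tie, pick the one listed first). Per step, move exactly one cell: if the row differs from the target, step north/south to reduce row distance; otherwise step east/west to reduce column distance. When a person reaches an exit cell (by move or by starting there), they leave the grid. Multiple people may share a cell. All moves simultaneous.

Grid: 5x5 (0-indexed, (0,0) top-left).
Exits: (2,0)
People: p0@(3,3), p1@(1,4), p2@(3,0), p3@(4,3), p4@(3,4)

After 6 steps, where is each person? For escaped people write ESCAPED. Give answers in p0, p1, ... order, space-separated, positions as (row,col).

Step 1: p0:(3,3)->(2,3) | p1:(1,4)->(2,4) | p2:(3,0)->(2,0)->EXIT | p3:(4,3)->(3,3) | p4:(3,4)->(2,4)
Step 2: p0:(2,3)->(2,2) | p1:(2,4)->(2,3) | p2:escaped | p3:(3,3)->(2,3) | p4:(2,4)->(2,3)
Step 3: p0:(2,2)->(2,1) | p1:(2,3)->(2,2) | p2:escaped | p3:(2,3)->(2,2) | p4:(2,3)->(2,2)
Step 4: p0:(2,1)->(2,0)->EXIT | p1:(2,2)->(2,1) | p2:escaped | p3:(2,2)->(2,1) | p4:(2,2)->(2,1)
Step 5: p0:escaped | p1:(2,1)->(2,0)->EXIT | p2:escaped | p3:(2,1)->(2,0)->EXIT | p4:(2,1)->(2,0)->EXIT

ESCAPED ESCAPED ESCAPED ESCAPED ESCAPED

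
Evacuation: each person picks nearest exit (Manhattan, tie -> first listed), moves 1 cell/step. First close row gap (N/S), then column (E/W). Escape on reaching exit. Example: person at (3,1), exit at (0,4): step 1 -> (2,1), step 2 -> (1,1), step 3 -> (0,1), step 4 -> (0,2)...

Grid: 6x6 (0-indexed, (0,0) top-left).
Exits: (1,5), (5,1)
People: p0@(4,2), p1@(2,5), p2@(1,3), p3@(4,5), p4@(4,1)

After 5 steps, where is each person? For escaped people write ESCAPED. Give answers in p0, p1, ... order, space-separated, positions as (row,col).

Step 1: p0:(4,2)->(5,2) | p1:(2,5)->(1,5)->EXIT | p2:(1,3)->(1,4) | p3:(4,5)->(3,5) | p4:(4,1)->(5,1)->EXIT
Step 2: p0:(5,2)->(5,1)->EXIT | p1:escaped | p2:(1,4)->(1,5)->EXIT | p3:(3,5)->(2,5) | p4:escaped
Step 3: p0:escaped | p1:escaped | p2:escaped | p3:(2,5)->(1,5)->EXIT | p4:escaped

ESCAPED ESCAPED ESCAPED ESCAPED ESCAPED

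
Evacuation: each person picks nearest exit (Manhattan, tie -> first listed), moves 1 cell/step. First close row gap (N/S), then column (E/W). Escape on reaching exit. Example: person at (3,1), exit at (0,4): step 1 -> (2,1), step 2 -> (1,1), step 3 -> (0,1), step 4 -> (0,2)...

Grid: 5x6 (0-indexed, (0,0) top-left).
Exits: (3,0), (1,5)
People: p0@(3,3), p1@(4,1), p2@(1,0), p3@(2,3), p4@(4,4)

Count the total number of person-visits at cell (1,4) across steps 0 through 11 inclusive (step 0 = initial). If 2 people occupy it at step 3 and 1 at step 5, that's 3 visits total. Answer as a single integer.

Step 0: p0@(3,3) p1@(4,1) p2@(1,0) p3@(2,3) p4@(4,4) -> at (1,4): 0 [-], cum=0
Step 1: p0@(3,2) p1@(3,1) p2@(2,0) p3@(1,3) p4@(3,4) -> at (1,4): 0 [-], cum=0
Step 2: p0@(3,1) p1@ESC p2@ESC p3@(1,4) p4@(2,4) -> at (1,4): 1 [p3], cum=1
Step 3: p0@ESC p1@ESC p2@ESC p3@ESC p4@(1,4) -> at (1,4): 1 [p4], cum=2
Step 4: p0@ESC p1@ESC p2@ESC p3@ESC p4@ESC -> at (1,4): 0 [-], cum=2
Total visits = 2

Answer: 2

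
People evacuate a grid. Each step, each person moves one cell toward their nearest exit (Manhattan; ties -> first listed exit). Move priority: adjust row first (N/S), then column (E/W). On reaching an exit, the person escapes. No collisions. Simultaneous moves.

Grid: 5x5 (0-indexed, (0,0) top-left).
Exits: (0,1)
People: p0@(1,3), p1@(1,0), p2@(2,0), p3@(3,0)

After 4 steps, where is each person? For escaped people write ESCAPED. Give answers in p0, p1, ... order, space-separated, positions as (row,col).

Step 1: p0:(1,3)->(0,3) | p1:(1,0)->(0,0) | p2:(2,0)->(1,0) | p3:(3,0)->(2,0)
Step 2: p0:(0,3)->(0,2) | p1:(0,0)->(0,1)->EXIT | p2:(1,0)->(0,0) | p3:(2,0)->(1,0)
Step 3: p0:(0,2)->(0,1)->EXIT | p1:escaped | p2:(0,0)->(0,1)->EXIT | p3:(1,0)->(0,0)
Step 4: p0:escaped | p1:escaped | p2:escaped | p3:(0,0)->(0,1)->EXIT

ESCAPED ESCAPED ESCAPED ESCAPED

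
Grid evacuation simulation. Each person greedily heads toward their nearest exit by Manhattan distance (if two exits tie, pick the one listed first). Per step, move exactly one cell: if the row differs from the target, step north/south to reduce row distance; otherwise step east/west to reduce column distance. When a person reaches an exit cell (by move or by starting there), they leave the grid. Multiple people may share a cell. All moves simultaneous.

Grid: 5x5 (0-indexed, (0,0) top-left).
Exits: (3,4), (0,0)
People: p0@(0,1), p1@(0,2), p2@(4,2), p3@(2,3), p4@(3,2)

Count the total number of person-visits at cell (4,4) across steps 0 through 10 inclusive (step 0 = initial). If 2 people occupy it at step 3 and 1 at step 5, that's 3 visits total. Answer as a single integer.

Step 0: p0@(0,1) p1@(0,2) p2@(4,2) p3@(2,3) p4@(3,2) -> at (4,4): 0 [-], cum=0
Step 1: p0@ESC p1@(0,1) p2@(3,2) p3@(3,3) p4@(3,3) -> at (4,4): 0 [-], cum=0
Step 2: p0@ESC p1@ESC p2@(3,3) p3@ESC p4@ESC -> at (4,4): 0 [-], cum=0
Step 3: p0@ESC p1@ESC p2@ESC p3@ESC p4@ESC -> at (4,4): 0 [-], cum=0
Total visits = 0

Answer: 0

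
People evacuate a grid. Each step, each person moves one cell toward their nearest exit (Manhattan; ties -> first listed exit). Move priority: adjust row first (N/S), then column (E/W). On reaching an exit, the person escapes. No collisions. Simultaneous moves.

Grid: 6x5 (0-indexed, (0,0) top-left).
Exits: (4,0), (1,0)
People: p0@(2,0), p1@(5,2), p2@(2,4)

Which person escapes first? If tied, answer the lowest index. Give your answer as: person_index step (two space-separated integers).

Answer: 0 1

Derivation:
Step 1: p0:(2,0)->(1,0)->EXIT | p1:(5,2)->(4,2) | p2:(2,4)->(1,4)
Step 2: p0:escaped | p1:(4,2)->(4,1) | p2:(1,4)->(1,3)
Step 3: p0:escaped | p1:(4,1)->(4,0)->EXIT | p2:(1,3)->(1,2)
Step 4: p0:escaped | p1:escaped | p2:(1,2)->(1,1)
Step 5: p0:escaped | p1:escaped | p2:(1,1)->(1,0)->EXIT
Exit steps: [1, 3, 5]
First to escape: p0 at step 1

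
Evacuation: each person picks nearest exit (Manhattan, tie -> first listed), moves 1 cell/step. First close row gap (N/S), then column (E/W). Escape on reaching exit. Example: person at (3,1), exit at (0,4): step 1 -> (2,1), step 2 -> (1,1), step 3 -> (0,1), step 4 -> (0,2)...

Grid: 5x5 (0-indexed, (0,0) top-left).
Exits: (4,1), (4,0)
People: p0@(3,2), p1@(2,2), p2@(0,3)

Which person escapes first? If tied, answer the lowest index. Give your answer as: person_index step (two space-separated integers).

Answer: 0 2

Derivation:
Step 1: p0:(3,2)->(4,2) | p1:(2,2)->(3,2) | p2:(0,3)->(1,3)
Step 2: p0:(4,2)->(4,1)->EXIT | p1:(3,2)->(4,2) | p2:(1,3)->(2,3)
Step 3: p0:escaped | p1:(4,2)->(4,1)->EXIT | p2:(2,3)->(3,3)
Step 4: p0:escaped | p1:escaped | p2:(3,3)->(4,3)
Step 5: p0:escaped | p1:escaped | p2:(4,3)->(4,2)
Step 6: p0:escaped | p1:escaped | p2:(4,2)->(4,1)->EXIT
Exit steps: [2, 3, 6]
First to escape: p0 at step 2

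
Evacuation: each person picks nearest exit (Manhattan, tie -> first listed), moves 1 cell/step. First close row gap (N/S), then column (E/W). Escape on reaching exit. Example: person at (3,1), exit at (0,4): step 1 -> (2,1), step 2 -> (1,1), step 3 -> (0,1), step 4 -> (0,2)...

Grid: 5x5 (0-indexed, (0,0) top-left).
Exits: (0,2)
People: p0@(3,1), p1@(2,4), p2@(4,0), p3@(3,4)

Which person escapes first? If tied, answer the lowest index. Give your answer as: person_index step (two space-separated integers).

Answer: 0 4

Derivation:
Step 1: p0:(3,1)->(2,1) | p1:(2,4)->(1,4) | p2:(4,0)->(3,0) | p3:(3,4)->(2,4)
Step 2: p0:(2,1)->(1,1) | p1:(1,4)->(0,4) | p2:(3,0)->(2,0) | p3:(2,4)->(1,4)
Step 3: p0:(1,1)->(0,1) | p1:(0,4)->(0,3) | p2:(2,0)->(1,0) | p3:(1,4)->(0,4)
Step 4: p0:(0,1)->(0,2)->EXIT | p1:(0,3)->(0,2)->EXIT | p2:(1,0)->(0,0) | p3:(0,4)->(0,3)
Step 5: p0:escaped | p1:escaped | p2:(0,0)->(0,1) | p3:(0,3)->(0,2)->EXIT
Step 6: p0:escaped | p1:escaped | p2:(0,1)->(0,2)->EXIT | p3:escaped
Exit steps: [4, 4, 6, 5]
First to escape: p0 at step 4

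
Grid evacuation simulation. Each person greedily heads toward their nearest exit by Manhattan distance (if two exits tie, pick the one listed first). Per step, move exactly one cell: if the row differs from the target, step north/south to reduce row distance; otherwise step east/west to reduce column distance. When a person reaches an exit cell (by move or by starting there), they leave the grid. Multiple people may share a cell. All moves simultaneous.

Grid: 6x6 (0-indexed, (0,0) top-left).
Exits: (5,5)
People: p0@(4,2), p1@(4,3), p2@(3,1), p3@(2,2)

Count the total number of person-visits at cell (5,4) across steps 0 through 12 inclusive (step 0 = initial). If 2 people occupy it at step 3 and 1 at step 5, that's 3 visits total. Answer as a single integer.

Step 0: p0@(4,2) p1@(4,3) p2@(3,1) p3@(2,2) -> at (5,4): 0 [-], cum=0
Step 1: p0@(5,2) p1@(5,3) p2@(4,1) p3@(3,2) -> at (5,4): 0 [-], cum=0
Step 2: p0@(5,3) p1@(5,4) p2@(5,1) p3@(4,2) -> at (5,4): 1 [p1], cum=1
Step 3: p0@(5,4) p1@ESC p2@(5,2) p3@(5,2) -> at (5,4): 1 [p0], cum=2
Step 4: p0@ESC p1@ESC p2@(5,3) p3@(5,3) -> at (5,4): 0 [-], cum=2
Step 5: p0@ESC p1@ESC p2@(5,4) p3@(5,4) -> at (5,4): 2 [p2,p3], cum=4
Step 6: p0@ESC p1@ESC p2@ESC p3@ESC -> at (5,4): 0 [-], cum=4
Total visits = 4

Answer: 4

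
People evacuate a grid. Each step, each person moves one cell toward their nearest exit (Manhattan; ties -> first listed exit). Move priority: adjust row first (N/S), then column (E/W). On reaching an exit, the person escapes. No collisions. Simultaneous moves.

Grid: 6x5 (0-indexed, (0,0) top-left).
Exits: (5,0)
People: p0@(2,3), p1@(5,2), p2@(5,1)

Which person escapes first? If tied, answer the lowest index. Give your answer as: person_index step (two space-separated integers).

Answer: 2 1

Derivation:
Step 1: p0:(2,3)->(3,3) | p1:(5,2)->(5,1) | p2:(5,1)->(5,0)->EXIT
Step 2: p0:(3,3)->(4,3) | p1:(5,1)->(5,0)->EXIT | p2:escaped
Step 3: p0:(4,3)->(5,3) | p1:escaped | p2:escaped
Step 4: p0:(5,3)->(5,2) | p1:escaped | p2:escaped
Step 5: p0:(5,2)->(5,1) | p1:escaped | p2:escaped
Step 6: p0:(5,1)->(5,0)->EXIT | p1:escaped | p2:escaped
Exit steps: [6, 2, 1]
First to escape: p2 at step 1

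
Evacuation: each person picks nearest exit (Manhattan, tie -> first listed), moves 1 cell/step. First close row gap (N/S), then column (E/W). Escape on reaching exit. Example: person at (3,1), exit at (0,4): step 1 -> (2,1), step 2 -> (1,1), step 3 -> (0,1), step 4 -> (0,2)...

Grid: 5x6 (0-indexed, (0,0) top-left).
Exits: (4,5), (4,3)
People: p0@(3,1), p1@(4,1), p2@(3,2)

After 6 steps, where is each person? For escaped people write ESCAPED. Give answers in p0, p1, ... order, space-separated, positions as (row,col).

Step 1: p0:(3,1)->(4,1) | p1:(4,1)->(4,2) | p2:(3,2)->(4,2)
Step 2: p0:(4,1)->(4,2) | p1:(4,2)->(4,3)->EXIT | p2:(4,2)->(4,3)->EXIT
Step 3: p0:(4,2)->(4,3)->EXIT | p1:escaped | p2:escaped

ESCAPED ESCAPED ESCAPED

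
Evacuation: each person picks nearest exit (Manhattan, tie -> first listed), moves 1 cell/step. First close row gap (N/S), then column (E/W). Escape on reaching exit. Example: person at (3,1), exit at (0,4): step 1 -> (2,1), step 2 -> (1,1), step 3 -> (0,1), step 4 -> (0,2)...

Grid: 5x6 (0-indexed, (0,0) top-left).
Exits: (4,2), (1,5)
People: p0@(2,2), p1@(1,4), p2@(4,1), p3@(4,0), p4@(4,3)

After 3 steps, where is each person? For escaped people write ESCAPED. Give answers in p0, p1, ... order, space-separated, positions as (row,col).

Step 1: p0:(2,2)->(3,2) | p1:(1,4)->(1,5)->EXIT | p2:(4,1)->(4,2)->EXIT | p3:(4,0)->(4,1) | p4:(4,3)->(4,2)->EXIT
Step 2: p0:(3,2)->(4,2)->EXIT | p1:escaped | p2:escaped | p3:(4,1)->(4,2)->EXIT | p4:escaped

ESCAPED ESCAPED ESCAPED ESCAPED ESCAPED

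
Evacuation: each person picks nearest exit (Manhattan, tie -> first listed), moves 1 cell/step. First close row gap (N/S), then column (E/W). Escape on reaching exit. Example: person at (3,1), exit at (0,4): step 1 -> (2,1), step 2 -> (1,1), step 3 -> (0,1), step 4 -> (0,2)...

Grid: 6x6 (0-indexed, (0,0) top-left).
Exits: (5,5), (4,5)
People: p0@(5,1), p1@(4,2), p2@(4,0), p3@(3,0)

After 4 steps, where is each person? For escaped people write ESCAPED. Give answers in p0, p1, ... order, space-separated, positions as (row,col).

Step 1: p0:(5,1)->(5,2) | p1:(4,2)->(4,3) | p2:(4,0)->(4,1) | p3:(3,0)->(4,0)
Step 2: p0:(5,2)->(5,3) | p1:(4,3)->(4,4) | p2:(4,1)->(4,2) | p3:(4,0)->(4,1)
Step 3: p0:(5,3)->(5,4) | p1:(4,4)->(4,5)->EXIT | p2:(4,2)->(4,3) | p3:(4,1)->(4,2)
Step 4: p0:(5,4)->(5,5)->EXIT | p1:escaped | p2:(4,3)->(4,4) | p3:(4,2)->(4,3)

ESCAPED ESCAPED (4,4) (4,3)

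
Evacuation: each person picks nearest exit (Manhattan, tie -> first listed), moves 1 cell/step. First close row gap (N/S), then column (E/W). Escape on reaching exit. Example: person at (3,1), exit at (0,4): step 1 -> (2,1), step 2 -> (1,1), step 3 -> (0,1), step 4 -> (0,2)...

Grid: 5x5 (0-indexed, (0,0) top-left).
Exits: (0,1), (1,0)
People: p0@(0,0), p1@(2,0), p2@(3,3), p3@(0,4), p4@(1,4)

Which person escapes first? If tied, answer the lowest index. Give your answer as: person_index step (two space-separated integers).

Step 1: p0:(0,0)->(0,1)->EXIT | p1:(2,0)->(1,0)->EXIT | p2:(3,3)->(2,3) | p3:(0,4)->(0,3) | p4:(1,4)->(0,4)
Step 2: p0:escaped | p1:escaped | p2:(2,3)->(1,3) | p3:(0,3)->(0,2) | p4:(0,4)->(0,3)
Step 3: p0:escaped | p1:escaped | p2:(1,3)->(0,3) | p3:(0,2)->(0,1)->EXIT | p4:(0,3)->(0,2)
Step 4: p0:escaped | p1:escaped | p2:(0,3)->(0,2) | p3:escaped | p4:(0,2)->(0,1)->EXIT
Step 5: p0:escaped | p1:escaped | p2:(0,2)->(0,1)->EXIT | p3:escaped | p4:escaped
Exit steps: [1, 1, 5, 3, 4]
First to escape: p0 at step 1

Answer: 0 1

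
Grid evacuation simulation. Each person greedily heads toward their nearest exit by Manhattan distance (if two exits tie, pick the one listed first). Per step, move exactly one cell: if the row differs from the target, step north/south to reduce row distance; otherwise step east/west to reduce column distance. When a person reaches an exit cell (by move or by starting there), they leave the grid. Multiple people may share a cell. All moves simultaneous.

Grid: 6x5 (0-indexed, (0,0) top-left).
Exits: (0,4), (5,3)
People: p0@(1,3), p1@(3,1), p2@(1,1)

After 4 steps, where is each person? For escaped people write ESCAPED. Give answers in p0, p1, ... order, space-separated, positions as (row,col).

Step 1: p0:(1,3)->(0,3) | p1:(3,1)->(4,1) | p2:(1,1)->(0,1)
Step 2: p0:(0,3)->(0,4)->EXIT | p1:(4,1)->(5,1) | p2:(0,1)->(0,2)
Step 3: p0:escaped | p1:(5,1)->(5,2) | p2:(0,2)->(0,3)
Step 4: p0:escaped | p1:(5,2)->(5,3)->EXIT | p2:(0,3)->(0,4)->EXIT

ESCAPED ESCAPED ESCAPED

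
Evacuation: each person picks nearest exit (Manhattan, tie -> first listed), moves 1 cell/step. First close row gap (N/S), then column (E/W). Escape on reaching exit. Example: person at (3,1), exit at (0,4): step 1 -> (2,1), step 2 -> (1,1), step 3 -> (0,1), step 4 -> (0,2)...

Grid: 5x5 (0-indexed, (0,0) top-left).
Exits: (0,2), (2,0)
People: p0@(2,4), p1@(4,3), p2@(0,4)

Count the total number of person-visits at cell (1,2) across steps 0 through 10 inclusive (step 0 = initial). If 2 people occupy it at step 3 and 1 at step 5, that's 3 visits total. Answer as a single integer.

Step 0: p0@(2,4) p1@(4,3) p2@(0,4) -> at (1,2): 0 [-], cum=0
Step 1: p0@(1,4) p1@(3,3) p2@(0,3) -> at (1,2): 0 [-], cum=0
Step 2: p0@(0,4) p1@(2,3) p2@ESC -> at (1,2): 0 [-], cum=0
Step 3: p0@(0,3) p1@(1,3) p2@ESC -> at (1,2): 0 [-], cum=0
Step 4: p0@ESC p1@(0,3) p2@ESC -> at (1,2): 0 [-], cum=0
Step 5: p0@ESC p1@ESC p2@ESC -> at (1,2): 0 [-], cum=0
Total visits = 0

Answer: 0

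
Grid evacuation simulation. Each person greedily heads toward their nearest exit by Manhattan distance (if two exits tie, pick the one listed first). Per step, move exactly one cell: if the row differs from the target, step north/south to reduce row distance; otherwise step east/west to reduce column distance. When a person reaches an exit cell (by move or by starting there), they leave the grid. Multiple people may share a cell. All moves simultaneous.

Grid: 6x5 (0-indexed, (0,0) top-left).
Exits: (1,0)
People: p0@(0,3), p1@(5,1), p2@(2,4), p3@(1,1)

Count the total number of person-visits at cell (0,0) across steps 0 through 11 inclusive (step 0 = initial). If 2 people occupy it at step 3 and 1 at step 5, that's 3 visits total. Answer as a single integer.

Step 0: p0@(0,3) p1@(5,1) p2@(2,4) p3@(1,1) -> at (0,0): 0 [-], cum=0
Step 1: p0@(1,3) p1@(4,1) p2@(1,4) p3@ESC -> at (0,0): 0 [-], cum=0
Step 2: p0@(1,2) p1@(3,1) p2@(1,3) p3@ESC -> at (0,0): 0 [-], cum=0
Step 3: p0@(1,1) p1@(2,1) p2@(1,2) p3@ESC -> at (0,0): 0 [-], cum=0
Step 4: p0@ESC p1@(1,1) p2@(1,1) p3@ESC -> at (0,0): 0 [-], cum=0
Step 5: p0@ESC p1@ESC p2@ESC p3@ESC -> at (0,0): 0 [-], cum=0
Total visits = 0

Answer: 0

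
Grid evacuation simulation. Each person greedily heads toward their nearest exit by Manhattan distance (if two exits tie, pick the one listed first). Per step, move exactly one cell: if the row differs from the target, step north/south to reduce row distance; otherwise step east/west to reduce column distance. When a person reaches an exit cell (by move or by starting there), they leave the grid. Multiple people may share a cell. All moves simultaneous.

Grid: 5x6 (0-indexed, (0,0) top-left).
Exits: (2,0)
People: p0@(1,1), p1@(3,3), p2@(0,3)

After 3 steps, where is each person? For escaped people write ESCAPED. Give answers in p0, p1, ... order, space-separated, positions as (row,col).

Step 1: p0:(1,1)->(2,1) | p1:(3,3)->(2,3) | p2:(0,3)->(1,3)
Step 2: p0:(2,1)->(2,0)->EXIT | p1:(2,3)->(2,2) | p2:(1,3)->(2,3)
Step 3: p0:escaped | p1:(2,2)->(2,1) | p2:(2,3)->(2,2)

ESCAPED (2,1) (2,2)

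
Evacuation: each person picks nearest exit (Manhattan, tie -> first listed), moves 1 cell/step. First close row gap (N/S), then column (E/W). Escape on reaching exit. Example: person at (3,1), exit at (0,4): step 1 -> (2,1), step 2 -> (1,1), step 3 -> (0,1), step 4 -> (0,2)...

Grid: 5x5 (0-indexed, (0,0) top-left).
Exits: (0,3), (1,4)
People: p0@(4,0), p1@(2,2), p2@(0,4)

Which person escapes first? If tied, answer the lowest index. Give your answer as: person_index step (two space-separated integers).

Step 1: p0:(4,0)->(3,0) | p1:(2,2)->(1,2) | p2:(0,4)->(0,3)->EXIT
Step 2: p0:(3,0)->(2,0) | p1:(1,2)->(0,2) | p2:escaped
Step 3: p0:(2,0)->(1,0) | p1:(0,2)->(0,3)->EXIT | p2:escaped
Step 4: p0:(1,0)->(0,0) | p1:escaped | p2:escaped
Step 5: p0:(0,0)->(0,1) | p1:escaped | p2:escaped
Step 6: p0:(0,1)->(0,2) | p1:escaped | p2:escaped
Step 7: p0:(0,2)->(0,3)->EXIT | p1:escaped | p2:escaped
Exit steps: [7, 3, 1]
First to escape: p2 at step 1

Answer: 2 1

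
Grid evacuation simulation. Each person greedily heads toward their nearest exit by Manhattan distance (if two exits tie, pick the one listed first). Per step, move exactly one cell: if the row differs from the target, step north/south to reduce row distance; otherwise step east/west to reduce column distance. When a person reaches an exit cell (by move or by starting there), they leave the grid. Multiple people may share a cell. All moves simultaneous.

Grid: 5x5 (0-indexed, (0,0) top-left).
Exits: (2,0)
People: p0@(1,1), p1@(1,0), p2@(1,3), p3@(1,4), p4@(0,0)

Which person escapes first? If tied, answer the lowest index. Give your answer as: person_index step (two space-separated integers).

Step 1: p0:(1,1)->(2,1) | p1:(1,0)->(2,0)->EXIT | p2:(1,3)->(2,3) | p3:(1,4)->(2,4) | p4:(0,0)->(1,0)
Step 2: p0:(2,1)->(2,0)->EXIT | p1:escaped | p2:(2,3)->(2,2) | p3:(2,4)->(2,3) | p4:(1,0)->(2,0)->EXIT
Step 3: p0:escaped | p1:escaped | p2:(2,2)->(2,1) | p3:(2,3)->(2,2) | p4:escaped
Step 4: p0:escaped | p1:escaped | p2:(2,1)->(2,0)->EXIT | p3:(2,2)->(2,1) | p4:escaped
Step 5: p0:escaped | p1:escaped | p2:escaped | p3:(2,1)->(2,0)->EXIT | p4:escaped
Exit steps: [2, 1, 4, 5, 2]
First to escape: p1 at step 1

Answer: 1 1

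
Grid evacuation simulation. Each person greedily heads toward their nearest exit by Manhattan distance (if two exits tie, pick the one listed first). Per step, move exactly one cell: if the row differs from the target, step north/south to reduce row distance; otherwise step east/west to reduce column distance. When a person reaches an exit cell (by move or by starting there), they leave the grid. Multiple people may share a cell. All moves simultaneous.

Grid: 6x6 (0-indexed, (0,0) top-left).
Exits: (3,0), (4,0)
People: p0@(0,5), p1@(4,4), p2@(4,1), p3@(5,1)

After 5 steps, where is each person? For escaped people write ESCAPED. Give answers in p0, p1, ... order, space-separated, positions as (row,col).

Step 1: p0:(0,5)->(1,5) | p1:(4,4)->(4,3) | p2:(4,1)->(4,0)->EXIT | p3:(5,1)->(4,1)
Step 2: p0:(1,5)->(2,5) | p1:(4,3)->(4,2) | p2:escaped | p3:(4,1)->(4,0)->EXIT
Step 3: p0:(2,5)->(3,5) | p1:(4,2)->(4,1) | p2:escaped | p3:escaped
Step 4: p0:(3,5)->(3,4) | p1:(4,1)->(4,0)->EXIT | p2:escaped | p3:escaped
Step 5: p0:(3,4)->(3,3) | p1:escaped | p2:escaped | p3:escaped

(3,3) ESCAPED ESCAPED ESCAPED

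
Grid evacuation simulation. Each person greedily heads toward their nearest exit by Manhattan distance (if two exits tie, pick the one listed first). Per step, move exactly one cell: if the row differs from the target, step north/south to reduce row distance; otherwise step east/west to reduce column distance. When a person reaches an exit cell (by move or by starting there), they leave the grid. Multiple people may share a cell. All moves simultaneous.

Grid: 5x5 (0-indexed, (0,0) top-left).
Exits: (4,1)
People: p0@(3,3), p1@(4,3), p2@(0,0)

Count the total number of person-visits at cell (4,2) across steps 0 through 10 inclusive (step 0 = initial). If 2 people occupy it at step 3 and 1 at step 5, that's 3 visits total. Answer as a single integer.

Step 0: p0@(3,3) p1@(4,3) p2@(0,0) -> at (4,2): 0 [-], cum=0
Step 1: p0@(4,3) p1@(4,2) p2@(1,0) -> at (4,2): 1 [p1], cum=1
Step 2: p0@(4,2) p1@ESC p2@(2,0) -> at (4,2): 1 [p0], cum=2
Step 3: p0@ESC p1@ESC p2@(3,0) -> at (4,2): 0 [-], cum=2
Step 4: p0@ESC p1@ESC p2@(4,0) -> at (4,2): 0 [-], cum=2
Step 5: p0@ESC p1@ESC p2@ESC -> at (4,2): 0 [-], cum=2
Total visits = 2

Answer: 2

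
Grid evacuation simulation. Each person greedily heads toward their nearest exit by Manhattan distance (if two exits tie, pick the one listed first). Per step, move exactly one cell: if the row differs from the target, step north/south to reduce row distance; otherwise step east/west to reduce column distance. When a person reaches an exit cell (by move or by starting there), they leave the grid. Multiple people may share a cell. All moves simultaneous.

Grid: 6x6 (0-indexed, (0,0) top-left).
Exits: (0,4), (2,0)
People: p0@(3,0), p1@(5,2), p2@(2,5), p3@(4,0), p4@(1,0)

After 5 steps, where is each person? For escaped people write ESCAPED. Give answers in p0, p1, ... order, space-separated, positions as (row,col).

Step 1: p0:(3,0)->(2,0)->EXIT | p1:(5,2)->(4,2) | p2:(2,5)->(1,5) | p3:(4,0)->(3,0) | p4:(1,0)->(2,0)->EXIT
Step 2: p0:escaped | p1:(4,2)->(3,2) | p2:(1,5)->(0,5) | p3:(3,0)->(2,0)->EXIT | p4:escaped
Step 3: p0:escaped | p1:(3,2)->(2,2) | p2:(0,5)->(0,4)->EXIT | p3:escaped | p4:escaped
Step 4: p0:escaped | p1:(2,2)->(2,1) | p2:escaped | p3:escaped | p4:escaped
Step 5: p0:escaped | p1:(2,1)->(2,0)->EXIT | p2:escaped | p3:escaped | p4:escaped

ESCAPED ESCAPED ESCAPED ESCAPED ESCAPED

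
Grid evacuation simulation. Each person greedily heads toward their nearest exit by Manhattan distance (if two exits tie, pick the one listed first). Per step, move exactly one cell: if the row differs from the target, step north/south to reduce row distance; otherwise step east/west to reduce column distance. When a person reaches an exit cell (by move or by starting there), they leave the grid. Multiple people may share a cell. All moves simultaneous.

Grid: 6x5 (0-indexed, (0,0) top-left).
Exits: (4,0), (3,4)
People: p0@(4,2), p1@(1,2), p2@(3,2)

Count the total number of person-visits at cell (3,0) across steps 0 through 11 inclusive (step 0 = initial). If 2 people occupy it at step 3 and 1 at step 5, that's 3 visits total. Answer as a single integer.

Step 0: p0@(4,2) p1@(1,2) p2@(3,2) -> at (3,0): 0 [-], cum=0
Step 1: p0@(4,1) p1@(2,2) p2@(3,3) -> at (3,0): 0 [-], cum=0
Step 2: p0@ESC p1@(3,2) p2@ESC -> at (3,0): 0 [-], cum=0
Step 3: p0@ESC p1@(3,3) p2@ESC -> at (3,0): 0 [-], cum=0
Step 4: p0@ESC p1@ESC p2@ESC -> at (3,0): 0 [-], cum=0
Total visits = 0

Answer: 0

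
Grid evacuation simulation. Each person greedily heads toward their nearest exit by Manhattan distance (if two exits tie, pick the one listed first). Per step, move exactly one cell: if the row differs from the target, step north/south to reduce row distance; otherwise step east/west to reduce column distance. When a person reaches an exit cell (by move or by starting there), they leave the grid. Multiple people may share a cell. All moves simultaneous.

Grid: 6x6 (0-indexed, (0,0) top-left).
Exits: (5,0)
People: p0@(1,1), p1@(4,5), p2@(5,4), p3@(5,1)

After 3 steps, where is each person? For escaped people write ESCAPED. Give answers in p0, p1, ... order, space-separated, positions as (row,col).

Step 1: p0:(1,1)->(2,1) | p1:(4,5)->(5,5) | p2:(5,4)->(5,3) | p3:(5,1)->(5,0)->EXIT
Step 2: p0:(2,1)->(3,1) | p1:(5,5)->(5,4) | p2:(5,3)->(5,2) | p3:escaped
Step 3: p0:(3,1)->(4,1) | p1:(5,4)->(5,3) | p2:(5,2)->(5,1) | p3:escaped

(4,1) (5,3) (5,1) ESCAPED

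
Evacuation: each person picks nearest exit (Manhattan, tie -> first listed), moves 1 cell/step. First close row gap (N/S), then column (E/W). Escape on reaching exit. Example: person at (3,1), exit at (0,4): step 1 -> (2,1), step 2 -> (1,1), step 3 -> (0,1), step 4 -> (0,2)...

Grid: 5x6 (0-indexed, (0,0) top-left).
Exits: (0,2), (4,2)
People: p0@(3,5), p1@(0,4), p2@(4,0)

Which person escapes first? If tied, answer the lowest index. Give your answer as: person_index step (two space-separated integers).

Step 1: p0:(3,5)->(4,5) | p1:(0,4)->(0,3) | p2:(4,0)->(4,1)
Step 2: p0:(4,5)->(4,4) | p1:(0,3)->(0,2)->EXIT | p2:(4,1)->(4,2)->EXIT
Step 3: p0:(4,4)->(4,3) | p1:escaped | p2:escaped
Step 4: p0:(4,3)->(4,2)->EXIT | p1:escaped | p2:escaped
Exit steps: [4, 2, 2]
First to escape: p1 at step 2

Answer: 1 2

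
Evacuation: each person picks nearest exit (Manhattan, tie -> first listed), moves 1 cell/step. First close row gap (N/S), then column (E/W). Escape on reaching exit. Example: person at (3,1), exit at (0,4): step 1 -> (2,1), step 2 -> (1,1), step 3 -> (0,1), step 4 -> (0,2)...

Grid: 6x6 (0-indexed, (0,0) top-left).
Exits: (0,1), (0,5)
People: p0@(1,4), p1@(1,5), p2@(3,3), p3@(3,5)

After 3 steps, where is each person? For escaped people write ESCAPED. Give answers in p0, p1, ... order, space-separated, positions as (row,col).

Step 1: p0:(1,4)->(0,4) | p1:(1,5)->(0,5)->EXIT | p2:(3,3)->(2,3) | p3:(3,5)->(2,5)
Step 2: p0:(0,4)->(0,5)->EXIT | p1:escaped | p2:(2,3)->(1,3) | p3:(2,5)->(1,5)
Step 3: p0:escaped | p1:escaped | p2:(1,3)->(0,3) | p3:(1,5)->(0,5)->EXIT

ESCAPED ESCAPED (0,3) ESCAPED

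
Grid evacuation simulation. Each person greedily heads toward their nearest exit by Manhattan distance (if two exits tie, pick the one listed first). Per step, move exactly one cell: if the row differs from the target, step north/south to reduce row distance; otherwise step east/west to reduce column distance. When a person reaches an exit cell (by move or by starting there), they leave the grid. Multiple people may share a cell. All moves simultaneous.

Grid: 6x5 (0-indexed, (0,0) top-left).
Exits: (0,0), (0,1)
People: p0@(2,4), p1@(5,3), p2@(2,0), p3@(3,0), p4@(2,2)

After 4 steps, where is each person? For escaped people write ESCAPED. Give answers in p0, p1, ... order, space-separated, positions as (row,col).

Step 1: p0:(2,4)->(1,4) | p1:(5,3)->(4,3) | p2:(2,0)->(1,0) | p3:(3,0)->(2,0) | p4:(2,2)->(1,2)
Step 2: p0:(1,4)->(0,4) | p1:(4,3)->(3,3) | p2:(1,0)->(0,0)->EXIT | p3:(2,0)->(1,0) | p4:(1,2)->(0,2)
Step 3: p0:(0,4)->(0,3) | p1:(3,3)->(2,3) | p2:escaped | p3:(1,0)->(0,0)->EXIT | p4:(0,2)->(0,1)->EXIT
Step 4: p0:(0,3)->(0,2) | p1:(2,3)->(1,3) | p2:escaped | p3:escaped | p4:escaped

(0,2) (1,3) ESCAPED ESCAPED ESCAPED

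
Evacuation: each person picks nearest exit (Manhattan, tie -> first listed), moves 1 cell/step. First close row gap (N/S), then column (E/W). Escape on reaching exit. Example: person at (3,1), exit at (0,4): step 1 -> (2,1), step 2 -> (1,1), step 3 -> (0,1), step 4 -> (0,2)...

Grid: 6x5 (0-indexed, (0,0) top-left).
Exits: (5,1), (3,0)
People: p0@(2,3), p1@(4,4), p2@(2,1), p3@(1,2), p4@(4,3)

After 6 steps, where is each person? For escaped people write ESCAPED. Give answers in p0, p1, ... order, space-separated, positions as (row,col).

Step 1: p0:(2,3)->(3,3) | p1:(4,4)->(5,4) | p2:(2,1)->(3,1) | p3:(1,2)->(2,2) | p4:(4,3)->(5,3)
Step 2: p0:(3,3)->(3,2) | p1:(5,4)->(5,3) | p2:(3,1)->(3,0)->EXIT | p3:(2,2)->(3,2) | p4:(5,3)->(5,2)
Step 3: p0:(3,2)->(3,1) | p1:(5,3)->(5,2) | p2:escaped | p3:(3,2)->(3,1) | p4:(5,2)->(5,1)->EXIT
Step 4: p0:(3,1)->(3,0)->EXIT | p1:(5,2)->(5,1)->EXIT | p2:escaped | p3:(3,1)->(3,0)->EXIT | p4:escaped

ESCAPED ESCAPED ESCAPED ESCAPED ESCAPED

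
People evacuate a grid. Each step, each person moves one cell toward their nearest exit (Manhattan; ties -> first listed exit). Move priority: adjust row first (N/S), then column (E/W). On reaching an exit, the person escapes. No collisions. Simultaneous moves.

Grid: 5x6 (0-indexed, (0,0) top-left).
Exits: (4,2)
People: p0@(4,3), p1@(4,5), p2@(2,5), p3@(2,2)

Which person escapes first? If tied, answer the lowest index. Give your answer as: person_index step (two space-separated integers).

Answer: 0 1

Derivation:
Step 1: p0:(4,3)->(4,2)->EXIT | p1:(4,5)->(4,4) | p2:(2,5)->(3,5) | p3:(2,2)->(3,2)
Step 2: p0:escaped | p1:(4,4)->(4,3) | p2:(3,5)->(4,5) | p3:(3,2)->(4,2)->EXIT
Step 3: p0:escaped | p1:(4,3)->(4,2)->EXIT | p2:(4,5)->(4,4) | p3:escaped
Step 4: p0:escaped | p1:escaped | p2:(4,4)->(4,3) | p3:escaped
Step 5: p0:escaped | p1:escaped | p2:(4,3)->(4,2)->EXIT | p3:escaped
Exit steps: [1, 3, 5, 2]
First to escape: p0 at step 1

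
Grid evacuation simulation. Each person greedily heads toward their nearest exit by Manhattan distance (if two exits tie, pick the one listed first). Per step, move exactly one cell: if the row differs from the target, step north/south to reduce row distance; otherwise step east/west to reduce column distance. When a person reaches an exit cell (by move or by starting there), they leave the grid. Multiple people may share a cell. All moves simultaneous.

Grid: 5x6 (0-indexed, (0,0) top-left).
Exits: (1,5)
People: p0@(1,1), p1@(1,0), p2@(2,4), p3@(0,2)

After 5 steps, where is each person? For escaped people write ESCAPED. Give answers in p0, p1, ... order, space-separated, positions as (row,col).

Step 1: p0:(1,1)->(1,2) | p1:(1,0)->(1,1) | p2:(2,4)->(1,4) | p3:(0,2)->(1,2)
Step 2: p0:(1,2)->(1,3) | p1:(1,1)->(1,2) | p2:(1,4)->(1,5)->EXIT | p3:(1,2)->(1,3)
Step 3: p0:(1,3)->(1,4) | p1:(1,2)->(1,3) | p2:escaped | p3:(1,3)->(1,4)
Step 4: p0:(1,4)->(1,5)->EXIT | p1:(1,3)->(1,4) | p2:escaped | p3:(1,4)->(1,5)->EXIT
Step 5: p0:escaped | p1:(1,4)->(1,5)->EXIT | p2:escaped | p3:escaped

ESCAPED ESCAPED ESCAPED ESCAPED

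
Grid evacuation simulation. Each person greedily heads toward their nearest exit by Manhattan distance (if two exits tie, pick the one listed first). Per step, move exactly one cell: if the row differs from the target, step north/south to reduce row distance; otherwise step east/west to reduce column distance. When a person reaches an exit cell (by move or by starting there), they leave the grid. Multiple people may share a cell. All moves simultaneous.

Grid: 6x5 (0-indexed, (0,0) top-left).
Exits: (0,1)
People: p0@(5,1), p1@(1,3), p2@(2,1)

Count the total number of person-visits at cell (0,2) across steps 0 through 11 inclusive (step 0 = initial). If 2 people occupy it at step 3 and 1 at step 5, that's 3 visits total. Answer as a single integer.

Step 0: p0@(5,1) p1@(1,3) p2@(2,1) -> at (0,2): 0 [-], cum=0
Step 1: p0@(4,1) p1@(0,3) p2@(1,1) -> at (0,2): 0 [-], cum=0
Step 2: p0@(3,1) p1@(0,2) p2@ESC -> at (0,2): 1 [p1], cum=1
Step 3: p0@(2,1) p1@ESC p2@ESC -> at (0,2): 0 [-], cum=1
Step 4: p0@(1,1) p1@ESC p2@ESC -> at (0,2): 0 [-], cum=1
Step 5: p0@ESC p1@ESC p2@ESC -> at (0,2): 0 [-], cum=1
Total visits = 1

Answer: 1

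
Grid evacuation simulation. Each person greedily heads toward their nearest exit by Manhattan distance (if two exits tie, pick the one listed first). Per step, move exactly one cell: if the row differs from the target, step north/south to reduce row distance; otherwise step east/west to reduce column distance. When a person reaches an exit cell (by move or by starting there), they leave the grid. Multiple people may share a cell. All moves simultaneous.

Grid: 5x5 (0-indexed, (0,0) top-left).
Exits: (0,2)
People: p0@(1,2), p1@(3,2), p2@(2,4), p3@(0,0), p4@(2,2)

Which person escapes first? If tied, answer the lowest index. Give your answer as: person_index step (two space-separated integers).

Step 1: p0:(1,2)->(0,2)->EXIT | p1:(3,2)->(2,2) | p2:(2,4)->(1,4) | p3:(0,0)->(0,1) | p4:(2,2)->(1,2)
Step 2: p0:escaped | p1:(2,2)->(1,2) | p2:(1,4)->(0,4) | p3:(0,1)->(0,2)->EXIT | p4:(1,2)->(0,2)->EXIT
Step 3: p0:escaped | p1:(1,2)->(0,2)->EXIT | p2:(0,4)->(0,3) | p3:escaped | p4:escaped
Step 4: p0:escaped | p1:escaped | p2:(0,3)->(0,2)->EXIT | p3:escaped | p4:escaped
Exit steps: [1, 3, 4, 2, 2]
First to escape: p0 at step 1

Answer: 0 1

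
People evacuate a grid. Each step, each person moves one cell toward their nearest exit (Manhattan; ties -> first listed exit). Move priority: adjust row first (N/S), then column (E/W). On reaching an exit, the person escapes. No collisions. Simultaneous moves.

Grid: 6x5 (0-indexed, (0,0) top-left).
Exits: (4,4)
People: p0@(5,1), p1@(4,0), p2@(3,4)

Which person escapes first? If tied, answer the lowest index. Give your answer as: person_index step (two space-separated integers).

Answer: 2 1

Derivation:
Step 1: p0:(5,1)->(4,1) | p1:(4,0)->(4,1) | p2:(3,4)->(4,4)->EXIT
Step 2: p0:(4,1)->(4,2) | p1:(4,1)->(4,2) | p2:escaped
Step 3: p0:(4,2)->(4,3) | p1:(4,2)->(4,3) | p2:escaped
Step 4: p0:(4,3)->(4,4)->EXIT | p1:(4,3)->(4,4)->EXIT | p2:escaped
Exit steps: [4, 4, 1]
First to escape: p2 at step 1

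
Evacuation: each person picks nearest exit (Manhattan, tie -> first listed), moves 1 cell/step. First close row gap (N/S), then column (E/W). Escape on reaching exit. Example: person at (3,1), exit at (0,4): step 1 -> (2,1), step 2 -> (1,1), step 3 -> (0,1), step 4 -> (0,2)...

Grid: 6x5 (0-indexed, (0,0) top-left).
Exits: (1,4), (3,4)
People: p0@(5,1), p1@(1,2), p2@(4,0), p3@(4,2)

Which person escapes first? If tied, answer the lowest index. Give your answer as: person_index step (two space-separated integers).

Answer: 1 2

Derivation:
Step 1: p0:(5,1)->(4,1) | p1:(1,2)->(1,3) | p2:(4,0)->(3,0) | p3:(4,2)->(3,2)
Step 2: p0:(4,1)->(3,1) | p1:(1,3)->(1,4)->EXIT | p2:(3,0)->(3,1) | p3:(3,2)->(3,3)
Step 3: p0:(3,1)->(3,2) | p1:escaped | p2:(3,1)->(3,2) | p3:(3,3)->(3,4)->EXIT
Step 4: p0:(3,2)->(3,3) | p1:escaped | p2:(3,2)->(3,3) | p3:escaped
Step 5: p0:(3,3)->(3,4)->EXIT | p1:escaped | p2:(3,3)->(3,4)->EXIT | p3:escaped
Exit steps: [5, 2, 5, 3]
First to escape: p1 at step 2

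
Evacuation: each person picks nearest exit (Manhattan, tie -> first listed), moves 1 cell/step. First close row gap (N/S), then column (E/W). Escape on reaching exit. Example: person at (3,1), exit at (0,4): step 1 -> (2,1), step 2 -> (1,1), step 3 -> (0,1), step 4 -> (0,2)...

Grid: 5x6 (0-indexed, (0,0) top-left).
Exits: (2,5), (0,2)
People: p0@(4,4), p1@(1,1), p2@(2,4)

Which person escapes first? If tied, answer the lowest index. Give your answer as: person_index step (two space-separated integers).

Answer: 2 1

Derivation:
Step 1: p0:(4,4)->(3,4) | p1:(1,1)->(0,1) | p2:(2,4)->(2,5)->EXIT
Step 2: p0:(3,4)->(2,4) | p1:(0,1)->(0,2)->EXIT | p2:escaped
Step 3: p0:(2,4)->(2,5)->EXIT | p1:escaped | p2:escaped
Exit steps: [3, 2, 1]
First to escape: p2 at step 1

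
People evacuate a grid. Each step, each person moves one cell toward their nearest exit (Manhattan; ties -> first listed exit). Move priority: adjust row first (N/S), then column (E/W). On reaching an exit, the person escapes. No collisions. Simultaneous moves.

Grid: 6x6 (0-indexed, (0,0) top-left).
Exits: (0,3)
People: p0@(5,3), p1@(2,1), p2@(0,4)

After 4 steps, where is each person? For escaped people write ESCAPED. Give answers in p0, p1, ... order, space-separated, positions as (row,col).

Step 1: p0:(5,3)->(4,3) | p1:(2,1)->(1,1) | p2:(0,4)->(0,3)->EXIT
Step 2: p0:(4,3)->(3,3) | p1:(1,1)->(0,1) | p2:escaped
Step 3: p0:(3,3)->(2,3) | p1:(0,1)->(0,2) | p2:escaped
Step 4: p0:(2,3)->(1,3) | p1:(0,2)->(0,3)->EXIT | p2:escaped

(1,3) ESCAPED ESCAPED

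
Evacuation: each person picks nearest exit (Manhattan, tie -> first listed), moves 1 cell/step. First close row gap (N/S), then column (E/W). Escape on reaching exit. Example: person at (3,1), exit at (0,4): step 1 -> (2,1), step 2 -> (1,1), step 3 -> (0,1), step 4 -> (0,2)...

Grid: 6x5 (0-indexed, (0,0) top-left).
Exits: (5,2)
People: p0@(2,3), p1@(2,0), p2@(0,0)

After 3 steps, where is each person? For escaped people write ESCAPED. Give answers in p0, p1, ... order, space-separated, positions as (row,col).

Step 1: p0:(2,3)->(3,3) | p1:(2,0)->(3,0) | p2:(0,0)->(1,0)
Step 2: p0:(3,3)->(4,3) | p1:(3,0)->(4,0) | p2:(1,0)->(2,0)
Step 3: p0:(4,3)->(5,3) | p1:(4,0)->(5,0) | p2:(2,0)->(3,0)

(5,3) (5,0) (3,0)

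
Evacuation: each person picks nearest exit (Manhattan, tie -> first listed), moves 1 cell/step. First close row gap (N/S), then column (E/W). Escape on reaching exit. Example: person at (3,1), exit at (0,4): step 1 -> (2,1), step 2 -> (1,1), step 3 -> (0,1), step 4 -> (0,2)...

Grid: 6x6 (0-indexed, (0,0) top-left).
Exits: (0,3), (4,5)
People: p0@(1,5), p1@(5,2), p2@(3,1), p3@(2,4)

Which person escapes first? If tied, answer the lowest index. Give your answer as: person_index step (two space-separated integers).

Answer: 0 3

Derivation:
Step 1: p0:(1,5)->(0,5) | p1:(5,2)->(4,2) | p2:(3,1)->(2,1) | p3:(2,4)->(1,4)
Step 2: p0:(0,5)->(0,4) | p1:(4,2)->(4,3) | p2:(2,1)->(1,1) | p3:(1,4)->(0,4)
Step 3: p0:(0,4)->(0,3)->EXIT | p1:(4,3)->(4,4) | p2:(1,1)->(0,1) | p3:(0,4)->(0,3)->EXIT
Step 4: p0:escaped | p1:(4,4)->(4,5)->EXIT | p2:(0,1)->(0,2) | p3:escaped
Step 5: p0:escaped | p1:escaped | p2:(0,2)->(0,3)->EXIT | p3:escaped
Exit steps: [3, 4, 5, 3]
First to escape: p0 at step 3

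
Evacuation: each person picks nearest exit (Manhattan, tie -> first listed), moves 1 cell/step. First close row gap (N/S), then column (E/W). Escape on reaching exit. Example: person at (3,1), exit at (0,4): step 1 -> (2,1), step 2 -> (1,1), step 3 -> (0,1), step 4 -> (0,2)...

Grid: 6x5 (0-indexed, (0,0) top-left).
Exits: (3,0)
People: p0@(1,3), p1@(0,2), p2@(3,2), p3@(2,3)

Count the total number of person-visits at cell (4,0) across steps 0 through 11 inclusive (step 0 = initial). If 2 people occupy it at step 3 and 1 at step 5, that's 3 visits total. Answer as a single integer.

Answer: 0

Derivation:
Step 0: p0@(1,3) p1@(0,2) p2@(3,2) p3@(2,3) -> at (4,0): 0 [-], cum=0
Step 1: p0@(2,3) p1@(1,2) p2@(3,1) p3@(3,3) -> at (4,0): 0 [-], cum=0
Step 2: p0@(3,3) p1@(2,2) p2@ESC p3@(3,2) -> at (4,0): 0 [-], cum=0
Step 3: p0@(3,2) p1@(3,2) p2@ESC p3@(3,1) -> at (4,0): 0 [-], cum=0
Step 4: p0@(3,1) p1@(3,1) p2@ESC p3@ESC -> at (4,0): 0 [-], cum=0
Step 5: p0@ESC p1@ESC p2@ESC p3@ESC -> at (4,0): 0 [-], cum=0
Total visits = 0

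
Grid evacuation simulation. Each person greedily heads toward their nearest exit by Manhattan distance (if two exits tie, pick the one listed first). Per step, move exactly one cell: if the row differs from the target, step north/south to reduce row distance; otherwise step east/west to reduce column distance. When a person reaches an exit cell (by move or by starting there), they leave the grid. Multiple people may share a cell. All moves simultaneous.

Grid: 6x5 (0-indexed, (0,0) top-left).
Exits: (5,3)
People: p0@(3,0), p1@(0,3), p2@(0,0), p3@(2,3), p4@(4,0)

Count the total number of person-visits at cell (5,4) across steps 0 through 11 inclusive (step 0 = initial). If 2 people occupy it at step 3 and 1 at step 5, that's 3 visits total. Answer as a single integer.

Step 0: p0@(3,0) p1@(0,3) p2@(0,0) p3@(2,3) p4@(4,0) -> at (5,4): 0 [-], cum=0
Step 1: p0@(4,0) p1@(1,3) p2@(1,0) p3@(3,3) p4@(5,0) -> at (5,4): 0 [-], cum=0
Step 2: p0@(5,0) p1@(2,3) p2@(2,0) p3@(4,3) p4@(5,1) -> at (5,4): 0 [-], cum=0
Step 3: p0@(5,1) p1@(3,3) p2@(3,0) p3@ESC p4@(5,2) -> at (5,4): 0 [-], cum=0
Step 4: p0@(5,2) p1@(4,3) p2@(4,0) p3@ESC p4@ESC -> at (5,4): 0 [-], cum=0
Step 5: p0@ESC p1@ESC p2@(5,0) p3@ESC p4@ESC -> at (5,4): 0 [-], cum=0
Step 6: p0@ESC p1@ESC p2@(5,1) p3@ESC p4@ESC -> at (5,4): 0 [-], cum=0
Step 7: p0@ESC p1@ESC p2@(5,2) p3@ESC p4@ESC -> at (5,4): 0 [-], cum=0
Step 8: p0@ESC p1@ESC p2@ESC p3@ESC p4@ESC -> at (5,4): 0 [-], cum=0
Total visits = 0

Answer: 0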